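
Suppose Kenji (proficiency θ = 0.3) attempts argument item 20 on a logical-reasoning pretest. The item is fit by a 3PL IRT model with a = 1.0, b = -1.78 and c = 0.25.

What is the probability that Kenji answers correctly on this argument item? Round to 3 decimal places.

0.917

P(θ) = c + (1 − c) · 1 / (1 + exp(−a(θ − b)))
Exponent: 1.0 × (0.3 − (-1.78)) = 2.0800
1/(1 + e^{-2.0800}) = 0.8889
P = 0.25 + 0.75 × 0.8889 = 0.9167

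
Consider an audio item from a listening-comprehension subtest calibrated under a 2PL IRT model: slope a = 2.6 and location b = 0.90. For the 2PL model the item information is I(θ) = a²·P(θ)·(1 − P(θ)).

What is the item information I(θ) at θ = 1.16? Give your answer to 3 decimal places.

P = 1/(1+e^{-0.6760}) = 0.6628
P(1−P) = 0.6628 × 0.3372 = 0.2235
I = a² × P(1−P) = 2.6² × 0.2235 = 1.51073

1.511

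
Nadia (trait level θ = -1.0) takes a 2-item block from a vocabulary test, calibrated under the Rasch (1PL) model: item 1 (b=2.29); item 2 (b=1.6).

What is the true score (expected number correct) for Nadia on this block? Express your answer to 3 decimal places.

0.105

P(θ) = 1 / (1 + exp(−(θ − b)))
P_1 = 1/(1+e^{3.2900}) = 0.0359
P_2 = 1/(1+e^{2.6000}) = 0.0691
E[score] = 0.0359 + 0.0691 = 0.1051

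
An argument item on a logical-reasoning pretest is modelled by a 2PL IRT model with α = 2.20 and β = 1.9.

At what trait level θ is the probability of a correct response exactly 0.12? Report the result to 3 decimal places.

P(θ) = 1 / (1 + exp(−α(θ − β)))
logit = ln(0.1200/0.8800) = -1.9924
θ = β + logit/(α) = 1.9 + (-1.9924)/2.2000 = 0.9943

0.994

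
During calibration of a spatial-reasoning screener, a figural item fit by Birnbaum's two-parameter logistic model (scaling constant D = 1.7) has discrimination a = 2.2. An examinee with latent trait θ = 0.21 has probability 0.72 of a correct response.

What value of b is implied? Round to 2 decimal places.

P(θ) = 1 / (1 + exp(−D·a(θ − b)))
logit(0.72) = ln(0.72/0.28) = 0.9445
b = θ − logit/(1.7·a) = 0.21 − 0.9445/3.7400 = -0.0425

-0.04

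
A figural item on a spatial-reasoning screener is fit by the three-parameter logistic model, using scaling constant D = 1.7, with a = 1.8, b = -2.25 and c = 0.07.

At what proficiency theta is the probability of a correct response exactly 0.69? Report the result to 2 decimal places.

P(theta) = c + (1 − c) · 1 / (1 + exp(−D·a(theta − b)))
Remove guessing floor: (0.69 − 0.07)/(1 − 0.07) = 0.6667
logit = ln(0.6667/0.3333) = 0.6931
theta = b + logit/(1.7·a) = -2.25 + 0.6931/3.0600 = -2.0235

-2.02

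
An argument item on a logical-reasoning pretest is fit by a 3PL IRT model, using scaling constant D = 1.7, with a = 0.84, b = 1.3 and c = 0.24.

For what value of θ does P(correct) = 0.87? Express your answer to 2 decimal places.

P(θ) = c + (1 − c) · 1 / (1 + exp(−D·a(θ − b)))
Remove guessing floor: (0.87 − 0.24)/(1 − 0.24) = 0.8289
logit = ln(0.8289/0.1711) = 1.5782
θ = b + logit/(1.7·a) = 1.3 + 1.5782/1.4280 = 2.4052

2.41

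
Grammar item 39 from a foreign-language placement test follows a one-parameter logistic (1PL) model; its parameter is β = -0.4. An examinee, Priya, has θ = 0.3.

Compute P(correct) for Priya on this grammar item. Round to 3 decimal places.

0.668

P(θ) = 1 / (1 + exp(−(θ − β)))
Exponent: (0.3 − (-0.4)) = 0.7000
1/(1 + e^{-0.7000}) = 0.6682
P = 0.6682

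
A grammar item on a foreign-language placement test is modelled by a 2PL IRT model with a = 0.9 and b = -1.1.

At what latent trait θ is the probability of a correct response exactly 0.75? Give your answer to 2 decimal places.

0.12

P(θ) = 1 / (1 + exp(−a(θ − b)))
logit = ln(0.7500/0.2500) = 1.0986
θ = b + logit/(a) = -1.1 + 1.0986/0.9000 = 0.1207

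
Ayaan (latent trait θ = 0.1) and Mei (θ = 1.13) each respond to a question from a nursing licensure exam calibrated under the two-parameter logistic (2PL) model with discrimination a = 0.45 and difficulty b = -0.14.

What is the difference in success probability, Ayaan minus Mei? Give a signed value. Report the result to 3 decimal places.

-0.112

P(θ) = 1 / (1 + exp(−a(θ − b)))
P(Ayaan) = 0.5270  [exponent 0.1080]
P(Mei) = 0.6391  [exponent 0.5715]
Difference = 0.5270 − 0.6391 = -0.1121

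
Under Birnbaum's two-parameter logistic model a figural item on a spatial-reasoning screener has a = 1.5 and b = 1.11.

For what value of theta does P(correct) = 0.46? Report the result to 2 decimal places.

P(theta) = 1 / (1 + exp(−a(theta − b)))
logit = ln(0.4600/0.5400) = -0.1603
theta = b + logit/(a) = 1.11 + (-0.1603)/1.5000 = 1.0031

1.00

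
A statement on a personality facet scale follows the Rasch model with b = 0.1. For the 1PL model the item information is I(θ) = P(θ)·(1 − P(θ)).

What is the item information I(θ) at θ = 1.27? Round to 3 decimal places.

P = 1/(1+e^{-1.1700}) = 0.7631
P(1−P) = 0.7631 × 0.2369 = 0.1808
I = P(1−P) = 0.18075

0.181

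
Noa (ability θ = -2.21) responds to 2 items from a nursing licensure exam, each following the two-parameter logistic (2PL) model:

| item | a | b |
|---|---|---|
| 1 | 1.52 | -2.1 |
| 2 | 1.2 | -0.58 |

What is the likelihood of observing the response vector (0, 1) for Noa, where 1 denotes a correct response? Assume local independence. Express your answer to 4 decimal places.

P(θ) = 1 / (1 + exp(−a(θ − b)))
P_1 = 1/(1+e^{0.1672}) = 0.4583
P_2 = 1/(1+e^{1.9560}) = 0.1239
L = (1−P_1) × P_2 = 0.5417 × 0.1239 = 0.06712

0.0671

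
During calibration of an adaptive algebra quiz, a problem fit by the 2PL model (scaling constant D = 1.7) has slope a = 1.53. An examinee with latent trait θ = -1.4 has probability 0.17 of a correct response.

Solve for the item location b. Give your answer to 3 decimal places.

-0.790

P(θ) = 1 / (1 + exp(−D·a(θ − b)))
logit(0.17) = ln(0.17/0.83) = -1.5856
b = θ − logit/(1.7·a) = -1.4 − (-1.5856)/2.6010 = -0.7904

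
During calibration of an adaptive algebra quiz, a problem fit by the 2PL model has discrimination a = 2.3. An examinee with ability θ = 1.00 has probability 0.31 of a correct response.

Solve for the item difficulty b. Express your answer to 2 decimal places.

1.35

P(θ) = 1 / (1 + exp(−a(θ − b)))
logit(0.31) = ln(0.31/0.69) = -0.8001
b = θ − logit/(a) = 1.00 − (-0.8001)/2.3000 = 1.3479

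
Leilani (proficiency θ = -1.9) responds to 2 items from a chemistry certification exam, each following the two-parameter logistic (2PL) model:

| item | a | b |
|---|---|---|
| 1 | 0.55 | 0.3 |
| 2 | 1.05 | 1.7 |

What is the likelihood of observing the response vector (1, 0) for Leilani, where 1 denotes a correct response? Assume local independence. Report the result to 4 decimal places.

P(θ) = 1 / (1 + exp(−a(θ − b)))
P_1 = 1/(1+e^{1.2100}) = 0.2297
P_2 = 1/(1+e^{3.7800}) = 0.0223
L = P_1 × (1−P_2) = 0.2297 × 0.9777 = 0.22458

0.2246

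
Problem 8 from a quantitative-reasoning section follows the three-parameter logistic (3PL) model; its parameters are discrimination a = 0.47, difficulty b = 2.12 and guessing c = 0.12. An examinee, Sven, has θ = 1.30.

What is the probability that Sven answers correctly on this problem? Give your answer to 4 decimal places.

0.4762

P(θ) = c + (1 − c) · 1 / (1 + exp(−a(θ − b)))
Exponent: 0.47 × (1.30 − 2.12) = -0.3854
1/(1 + e^{0.3854}) = 0.4048
P = 0.12 + 0.88 × 0.4048 = 0.4762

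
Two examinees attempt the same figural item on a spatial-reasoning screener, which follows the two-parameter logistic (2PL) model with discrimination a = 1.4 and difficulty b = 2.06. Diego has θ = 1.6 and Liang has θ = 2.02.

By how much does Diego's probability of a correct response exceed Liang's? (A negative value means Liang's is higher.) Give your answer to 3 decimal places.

-0.142

P(θ) = 1 / (1 + exp(−a(θ − b)))
P(Diego) = 0.3443  [exponent -0.6440]
P(Liang) = 0.4860  [exponent -0.0560]
Difference = 0.3443 − 0.4860 = -0.1417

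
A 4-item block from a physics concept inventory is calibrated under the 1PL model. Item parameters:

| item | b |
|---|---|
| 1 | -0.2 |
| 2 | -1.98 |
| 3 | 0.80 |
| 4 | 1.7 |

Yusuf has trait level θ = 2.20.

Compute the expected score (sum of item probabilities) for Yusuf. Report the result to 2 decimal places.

3.33

P(θ) = 1 / (1 + exp(−(θ − b)))
P_1 = 1/(1+e^{-2.4000}) = 0.9168
P_2 = 1/(1+e^{-4.1800}) = 0.9849
P_3 = 1/(1+e^{-1.4000}) = 0.8022
P_4 = 1/(1+e^{-0.5000}) = 0.6225
E[score] = 0.9168 + 0.9849 + 0.8022 + 0.6225 = 3.3264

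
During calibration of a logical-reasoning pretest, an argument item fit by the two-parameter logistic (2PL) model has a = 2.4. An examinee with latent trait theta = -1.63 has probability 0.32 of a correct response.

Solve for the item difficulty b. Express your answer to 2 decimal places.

-1.32

P(theta) = 1 / (1 + exp(−a(theta − b)))
logit(0.32) = ln(0.32/0.68) = -0.7538
b = theta − logit/(a) = -1.63 − (-0.7538)/2.4000 = -1.3159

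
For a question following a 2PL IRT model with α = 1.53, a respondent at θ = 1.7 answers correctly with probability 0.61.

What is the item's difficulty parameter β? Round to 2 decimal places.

1.41

P(θ) = 1 / (1 + exp(−α(θ − β)))
logit(0.61) = ln(0.61/0.39) = 0.4473
β = θ − logit/(α) = 1.7 − 0.4473/1.5300 = 1.4076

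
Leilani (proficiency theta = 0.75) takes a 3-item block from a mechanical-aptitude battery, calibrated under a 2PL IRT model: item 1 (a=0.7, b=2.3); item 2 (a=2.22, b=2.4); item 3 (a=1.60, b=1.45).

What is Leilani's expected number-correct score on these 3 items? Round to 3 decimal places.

0.524

P(theta) = 1 / (1 + exp(−a(theta − b)))
P_1 = 1/(1+e^{1.0850}) = 0.2526
P_2 = 1/(1+e^{3.6630}) = 0.0250
P_3 = 1/(1+e^{1.1200}) = 0.2460
E[score] = 0.2526 + 0.0250 + 0.2460 = 0.5236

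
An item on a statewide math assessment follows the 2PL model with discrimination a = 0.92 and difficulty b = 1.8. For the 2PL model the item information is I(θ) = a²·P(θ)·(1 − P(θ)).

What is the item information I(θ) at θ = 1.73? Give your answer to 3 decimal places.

0.211

P = 1/(1+e^{0.0644}) = 0.4839
P(1−P) = 0.4839 × 0.5161 = 0.2497
I = a² × P(1−P) = 0.92² × 0.2497 = 0.21138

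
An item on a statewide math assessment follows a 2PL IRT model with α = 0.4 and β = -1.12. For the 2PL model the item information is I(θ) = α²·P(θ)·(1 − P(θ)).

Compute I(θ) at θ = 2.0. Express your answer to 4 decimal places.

0.0277

P = 1/(1+e^{-1.2480}) = 0.7770
P(1−P) = 0.7770 × 0.2230 = 0.1733
I = α² × P(1−P) = 0.4² × 0.1733 = 0.02773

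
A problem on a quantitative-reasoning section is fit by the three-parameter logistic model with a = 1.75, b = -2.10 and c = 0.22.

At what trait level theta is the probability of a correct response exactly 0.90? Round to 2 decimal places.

-1.00

P(theta) = c + (1 − c) · 1 / (1 + exp(−a(theta − b)))
Remove guessing floor: (0.90 − 0.22)/(1 − 0.22) = 0.8718
logit = ln(0.8718/0.1282) = 1.9169
theta = b + logit/(a) = -2.10 + 1.9169/1.7500 = -1.0046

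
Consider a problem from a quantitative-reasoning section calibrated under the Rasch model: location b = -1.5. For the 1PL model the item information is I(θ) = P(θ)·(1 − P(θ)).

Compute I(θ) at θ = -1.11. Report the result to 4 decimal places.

0.2407

P = 1/(1+e^{-0.3900}) = 0.5963
P(1−P) = 0.5963 × 0.4037 = 0.2407
I = P(1−P) = 0.24073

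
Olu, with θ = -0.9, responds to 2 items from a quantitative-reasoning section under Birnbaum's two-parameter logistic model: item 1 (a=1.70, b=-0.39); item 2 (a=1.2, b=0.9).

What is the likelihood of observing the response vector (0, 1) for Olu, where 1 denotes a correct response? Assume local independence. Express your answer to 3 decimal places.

0.073

P(θ) = 1 / (1 + exp(−a(θ − b)))
P_1 = 1/(1+e^{0.8670}) = 0.2959
P_2 = 1/(1+e^{2.1600}) = 0.1034
L = (1−P_1) × P_2 = 0.7041 × 0.1034 = 0.07281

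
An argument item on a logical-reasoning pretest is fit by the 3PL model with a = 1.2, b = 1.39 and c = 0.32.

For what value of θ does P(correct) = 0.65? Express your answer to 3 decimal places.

P(θ) = c + (1 − c) · 1 / (1 + exp(−a(θ − b)))
Remove guessing floor: (0.65 − 0.32)/(1 − 0.32) = 0.4853
logit = ln(0.4853/0.5147) = -0.0588
θ = b + logit/(a) = 1.39 + (-0.0588)/1.2000 = 1.3410

1.341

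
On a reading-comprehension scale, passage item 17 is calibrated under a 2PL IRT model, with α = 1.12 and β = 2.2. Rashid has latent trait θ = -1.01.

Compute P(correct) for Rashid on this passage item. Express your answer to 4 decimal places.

0.0267

P(θ) = 1 / (1 + exp(−α(θ − β)))
Exponent: 1.12 × (-1.01 − 2.2) = -3.5952
1/(1 + e^{3.5952}) = 0.0267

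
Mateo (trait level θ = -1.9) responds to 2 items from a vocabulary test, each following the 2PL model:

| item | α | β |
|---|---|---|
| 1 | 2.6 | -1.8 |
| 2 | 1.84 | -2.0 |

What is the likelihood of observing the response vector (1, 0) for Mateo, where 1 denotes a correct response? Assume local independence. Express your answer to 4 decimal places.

P(θ) = 1 / (1 + exp(−α(θ − β)))
P_1 = 1/(1+e^{0.2600}) = 0.4354
P_2 = 1/(1+e^{-0.1840}) = 0.5459
L = P_1 × (1−P_2) = 0.4354 × 0.4541 = 0.19771

0.1977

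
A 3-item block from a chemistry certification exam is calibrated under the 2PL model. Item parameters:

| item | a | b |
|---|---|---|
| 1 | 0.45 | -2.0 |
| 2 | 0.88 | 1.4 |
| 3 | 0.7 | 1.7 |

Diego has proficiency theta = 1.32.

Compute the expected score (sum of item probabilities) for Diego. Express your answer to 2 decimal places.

1.73

P(theta) = 1 / (1 + exp(−a(theta − b)))
P_1 = 1/(1+e^{-1.4940}) = 0.8167
P_2 = 1/(1+e^{0.0704}) = 0.4824
P_3 = 1/(1+e^{0.2660}) = 0.4339
E[score] = 0.8167 + 0.4824 + 0.4339 = 1.7330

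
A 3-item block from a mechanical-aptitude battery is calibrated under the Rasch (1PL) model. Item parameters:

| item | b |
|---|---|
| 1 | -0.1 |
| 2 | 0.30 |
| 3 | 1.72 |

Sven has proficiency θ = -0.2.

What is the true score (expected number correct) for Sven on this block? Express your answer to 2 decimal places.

0.98

P(θ) = 1 / (1 + exp(−(θ − b)))
P_1 = 1/(1+e^{0.1000}) = 0.4750
P_2 = 1/(1+e^{0.5000}) = 0.3775
P_3 = 1/(1+e^{1.9200}) = 0.1279
E[score] = 0.4750 + 0.3775 + 0.1279 = 0.9804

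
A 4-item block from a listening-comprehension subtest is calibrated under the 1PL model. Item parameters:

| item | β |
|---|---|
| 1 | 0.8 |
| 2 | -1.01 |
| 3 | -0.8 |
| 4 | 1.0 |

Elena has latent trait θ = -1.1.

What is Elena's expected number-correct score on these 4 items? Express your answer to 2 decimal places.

P(θ) = 1 / (1 + exp(−(θ − β)))
P_1 = 1/(1+e^{1.9000}) = 0.1301
P_2 = 1/(1+e^{0.0900}) = 0.4775
P_3 = 1/(1+e^{0.3000}) = 0.4256
P_4 = 1/(1+e^{2.1000}) = 0.1091
E[score] = 0.1301 + 0.4775 + 0.4256 + 0.1091 = 1.1423

1.14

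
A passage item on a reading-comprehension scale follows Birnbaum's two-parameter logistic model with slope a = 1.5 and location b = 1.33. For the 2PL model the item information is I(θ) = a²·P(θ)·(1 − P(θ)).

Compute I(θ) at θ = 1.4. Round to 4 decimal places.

0.5610

P = 1/(1+e^{-0.1050}) = 0.5262
P(1−P) = 0.5262 × 0.4738 = 0.2493
I = a² × P(1−P) = 1.5² × 0.2493 = 0.56095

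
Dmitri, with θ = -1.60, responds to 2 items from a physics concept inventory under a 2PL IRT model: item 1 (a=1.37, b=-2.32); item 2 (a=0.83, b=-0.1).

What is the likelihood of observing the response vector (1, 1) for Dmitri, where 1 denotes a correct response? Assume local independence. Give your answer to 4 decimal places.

P(θ) = 1 / (1 + exp(−a(θ − b)))
P_1 = 1/(1+e^{-0.9864}) = 0.7284
P_2 = 1/(1+e^{1.2450}) = 0.2236
L = P_1 × P_2 = 0.7284 × 0.2236 = 0.16284

0.1628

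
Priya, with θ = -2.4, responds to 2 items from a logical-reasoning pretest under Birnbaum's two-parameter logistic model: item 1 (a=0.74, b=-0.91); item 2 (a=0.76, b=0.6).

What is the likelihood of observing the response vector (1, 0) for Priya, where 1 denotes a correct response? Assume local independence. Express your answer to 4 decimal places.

P(θ) = 1 / (1 + exp(−a(θ − b)))
P_1 = 1/(1+e^{1.1026}) = 0.2493
P_2 = 1/(1+e^{2.2800}) = 0.0928
L = P_1 × (1−P_2) = 0.2493 × 0.9072 = 0.22612

0.2261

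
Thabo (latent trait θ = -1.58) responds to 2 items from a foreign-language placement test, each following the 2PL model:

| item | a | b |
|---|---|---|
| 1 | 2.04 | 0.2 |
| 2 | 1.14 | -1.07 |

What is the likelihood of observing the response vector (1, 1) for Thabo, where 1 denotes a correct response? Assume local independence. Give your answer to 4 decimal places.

P(θ) = 1 / (1 + exp(−a(θ − b)))
P_1 = 1/(1+e^{3.6312}) = 0.0258
P_2 = 1/(1+e^{0.5814}) = 0.3586
L = P_1 × P_2 = 0.0258 × 0.3586 = 0.00925

0.0093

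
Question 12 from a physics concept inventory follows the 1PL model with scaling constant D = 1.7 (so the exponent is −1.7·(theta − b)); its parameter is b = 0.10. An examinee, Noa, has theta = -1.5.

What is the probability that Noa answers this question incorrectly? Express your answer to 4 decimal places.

0.9382

P(theta) = 1 / (1 + exp(−D·(theta − b)))
Exponent: 1.7 × (-1.5 − 0.10) = -2.7200
1/(1 + e^{2.7200}) = 0.0618
P = 0.0618
P(incorrect) = 1 − 0.0618 = 0.9382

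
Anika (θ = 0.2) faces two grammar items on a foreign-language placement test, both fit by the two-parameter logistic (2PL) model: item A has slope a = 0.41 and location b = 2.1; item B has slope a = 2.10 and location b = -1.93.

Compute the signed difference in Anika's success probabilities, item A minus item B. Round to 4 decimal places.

P(θ) = 1 / (1 + exp(−a(θ − b)))
P_A = 0.3145
P_B = 0.9887
P_A − P_B = -0.6742

-0.6742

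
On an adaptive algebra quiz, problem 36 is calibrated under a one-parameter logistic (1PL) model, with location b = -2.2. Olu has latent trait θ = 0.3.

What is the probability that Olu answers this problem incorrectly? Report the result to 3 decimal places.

0.076

P(θ) = 1 / (1 + exp(−(θ − b)))
Exponent: (0.3 − (-2.2)) = 2.5000
1/(1 + e^{-2.5000}) = 0.9241
P = 0.9241
P(incorrect) = 1 − 0.9241 = 0.0759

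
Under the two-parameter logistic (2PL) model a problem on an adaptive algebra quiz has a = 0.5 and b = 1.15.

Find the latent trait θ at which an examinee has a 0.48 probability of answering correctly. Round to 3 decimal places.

P(θ) = 1 / (1 + exp(−a(θ − b)))
logit = ln(0.4800/0.5200) = -0.0800
θ = b + logit/(a) = 1.15 + (-0.0800)/0.5000 = 0.9899

0.990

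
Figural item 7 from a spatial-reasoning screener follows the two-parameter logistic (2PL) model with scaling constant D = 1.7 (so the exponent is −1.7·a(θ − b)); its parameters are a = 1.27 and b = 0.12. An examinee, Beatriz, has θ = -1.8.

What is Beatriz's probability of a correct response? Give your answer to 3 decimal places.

0.016

P(θ) = 1 / (1 + exp(−D·a(θ − b)))
Exponent: 1.7 × 1.27 × (-1.8 − 0.12) = -4.1453
1/(1 + e^{4.1453}) = 0.0156
P = 0.0156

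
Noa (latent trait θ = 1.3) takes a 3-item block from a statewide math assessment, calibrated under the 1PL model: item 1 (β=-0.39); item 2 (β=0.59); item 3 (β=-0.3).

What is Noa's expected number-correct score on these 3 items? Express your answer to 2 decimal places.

2.35

P(θ) = 1 / (1 + exp(−(θ − β)))
P_1 = 1/(1+e^{-1.6900}) = 0.8442
P_2 = 1/(1+e^{-0.7100}) = 0.6704
P_3 = 1/(1+e^{-1.6000}) = 0.8320
E[score] = 0.8442 + 0.6704 + 0.8320 = 2.3466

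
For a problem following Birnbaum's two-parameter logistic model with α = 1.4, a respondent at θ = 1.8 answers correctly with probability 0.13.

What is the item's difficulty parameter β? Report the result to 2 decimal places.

P(θ) = 1 / (1 + exp(−α(θ − β)))
logit(0.13) = ln(0.13/0.87) = -1.9010
β = θ − logit/(α) = 1.8 − (-1.9010)/1.4000 = 3.1578

3.16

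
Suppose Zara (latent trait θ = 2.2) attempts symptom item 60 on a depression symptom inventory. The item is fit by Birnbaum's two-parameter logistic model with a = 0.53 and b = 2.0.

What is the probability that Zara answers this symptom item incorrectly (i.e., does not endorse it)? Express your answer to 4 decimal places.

P(θ) = 1 / (1 + exp(−a(θ − b)))
Exponent: 0.53 × (2.2 − 2.0) = 0.1060
1/(1 + e^{-0.1060}) = 0.5265
P(incorrect) = 1 − 0.5265 = 0.4735

0.4735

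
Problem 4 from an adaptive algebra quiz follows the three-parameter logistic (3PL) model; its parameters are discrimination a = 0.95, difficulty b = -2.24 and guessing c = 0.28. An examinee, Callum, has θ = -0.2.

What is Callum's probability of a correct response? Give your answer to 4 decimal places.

P(θ) = c + (1 − c) · 1 / (1 + exp(−a(θ − b)))
Exponent: 0.95 × (-0.2 − (-2.24)) = 1.9380
1/(1 + e^{-1.9380}) = 0.8741
P = 0.28 + 0.72 × 0.8741 = 0.9094

0.9094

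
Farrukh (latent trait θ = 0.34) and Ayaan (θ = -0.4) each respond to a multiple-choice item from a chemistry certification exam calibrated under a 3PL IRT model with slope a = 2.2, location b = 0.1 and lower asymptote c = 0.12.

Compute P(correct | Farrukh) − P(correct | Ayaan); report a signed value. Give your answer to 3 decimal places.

0.334

P(θ) = c + (1 − c) · 1 / (1 + exp(−a(θ − b)))
P(Farrukh) = 0.6735  [exponent 0.5280]
P(Ayaan) = 0.3398  [exponent -1.1000]
Difference = 0.6735 − 0.3398 = 0.3338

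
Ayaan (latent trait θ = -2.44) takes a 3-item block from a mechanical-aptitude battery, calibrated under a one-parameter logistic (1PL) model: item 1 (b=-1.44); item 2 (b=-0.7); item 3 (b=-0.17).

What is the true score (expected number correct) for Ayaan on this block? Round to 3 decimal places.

0.512

P(θ) = 1 / (1 + exp(−(θ − b)))
P_1 = 1/(1+e^{1.0000}) = 0.2689
P_2 = 1/(1+e^{1.7400}) = 0.1493
P_3 = 1/(1+e^{2.2700}) = 0.0936
E[score] = 0.2689 + 0.1493 + 0.0936 = 0.5119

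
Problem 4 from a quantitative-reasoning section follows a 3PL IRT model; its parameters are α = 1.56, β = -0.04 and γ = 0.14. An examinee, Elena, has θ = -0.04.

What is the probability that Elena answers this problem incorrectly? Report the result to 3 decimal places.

P(θ) = γ + (1 − γ) · 1 / (1 + exp(−α(θ − β)))
Exponent: 1.56 × (-0.04 − (-0.04)) = 0.0000
1/(1 + e^{0.0000}) = 0.5000
P = 0.14 + 0.86 × 0.5000 = 0.5700
P(incorrect) = 1 − 0.5700 = 0.4300

0.430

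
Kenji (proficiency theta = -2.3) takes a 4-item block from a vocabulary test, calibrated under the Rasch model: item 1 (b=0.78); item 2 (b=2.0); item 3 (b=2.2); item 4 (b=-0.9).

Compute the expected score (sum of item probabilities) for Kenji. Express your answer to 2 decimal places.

P(theta) = 1 / (1 + exp(−(theta − b)))
P_1 = 1/(1+e^{3.0800}) = 0.0439
P_2 = 1/(1+e^{4.3000}) = 0.0134
P_3 = 1/(1+e^{4.5000}) = 0.0110
P_4 = 1/(1+e^{1.4000}) = 0.1978
E[score] = 0.0439 + 0.0134 + 0.0110 + 0.1978 = 0.2661

0.27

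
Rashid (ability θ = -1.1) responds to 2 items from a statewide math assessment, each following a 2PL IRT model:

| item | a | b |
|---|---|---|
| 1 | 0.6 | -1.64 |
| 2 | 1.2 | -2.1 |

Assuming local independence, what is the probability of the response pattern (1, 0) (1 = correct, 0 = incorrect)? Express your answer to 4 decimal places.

0.1343

P(θ) = 1 / (1 + exp(−a(θ − b)))
P_1 = 1/(1+e^{-0.3240}) = 0.5803
P_2 = 1/(1+e^{-1.2000}) = 0.7685
L = P_1 × (1−P_2) = 0.5803 × 0.2315 = 0.13432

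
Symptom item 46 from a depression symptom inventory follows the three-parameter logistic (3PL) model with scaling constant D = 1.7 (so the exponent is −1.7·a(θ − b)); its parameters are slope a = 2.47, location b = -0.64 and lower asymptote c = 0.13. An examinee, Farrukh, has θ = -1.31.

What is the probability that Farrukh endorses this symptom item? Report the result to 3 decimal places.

P(θ) = c + (1 − c) · 1 / (1 + exp(−D·a(θ − b)))
Exponent: 1.7 × 2.47 × (-1.31 − (-0.64)) = -2.8133
1/(1 + e^{2.8133}) = 0.0566
P = 0.13 + 0.87 × 0.0566 = 0.1792

0.179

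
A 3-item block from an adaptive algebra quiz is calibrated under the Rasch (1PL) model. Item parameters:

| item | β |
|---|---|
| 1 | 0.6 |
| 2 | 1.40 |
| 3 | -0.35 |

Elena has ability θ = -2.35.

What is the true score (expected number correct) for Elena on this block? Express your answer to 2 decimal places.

P(θ) = 1 / (1 + exp(−(θ − β)))
P_1 = 1/(1+e^{2.9500}) = 0.0497
P_2 = 1/(1+e^{3.7500}) = 0.0230
P_3 = 1/(1+e^{2.0000}) = 0.1192
E[score] = 0.0497 + 0.0230 + 0.1192 = 0.1919

0.19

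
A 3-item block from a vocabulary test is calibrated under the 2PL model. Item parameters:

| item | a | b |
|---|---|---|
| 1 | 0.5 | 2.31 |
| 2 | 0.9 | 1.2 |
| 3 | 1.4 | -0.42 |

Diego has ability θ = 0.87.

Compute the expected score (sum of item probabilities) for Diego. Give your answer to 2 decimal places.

P(θ) = 1 / (1 + exp(−a(θ − b)))
P_1 = 1/(1+e^{0.7200}) = 0.3274
P_2 = 1/(1+e^{0.2970}) = 0.4263
P_3 = 1/(1+e^{-1.8060}) = 0.8589
E[score] = 0.3274 + 0.4263 + 0.8589 = 1.6126

1.61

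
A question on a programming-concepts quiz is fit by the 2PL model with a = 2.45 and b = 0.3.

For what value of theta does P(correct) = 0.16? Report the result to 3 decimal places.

-0.377

P(theta) = 1 / (1 + exp(−a(theta − b)))
logit = ln(0.1600/0.8400) = -1.6582
theta = b + logit/(a) = 0.3 + (-1.6582)/2.4500 = -0.3768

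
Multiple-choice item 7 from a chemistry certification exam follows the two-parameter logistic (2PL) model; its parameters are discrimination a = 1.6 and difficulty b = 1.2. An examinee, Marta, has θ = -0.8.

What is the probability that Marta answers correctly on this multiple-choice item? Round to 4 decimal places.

P(θ) = 1 / (1 + exp(−a(θ − b)))
Exponent: 1.6 × (-0.8 − 1.2) = -3.2000
1/(1 + e^{3.2000}) = 0.0392

0.0392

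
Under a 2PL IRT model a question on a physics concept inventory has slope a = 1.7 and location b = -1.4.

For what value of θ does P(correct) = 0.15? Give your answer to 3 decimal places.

P(θ) = 1 / (1 + exp(−a(θ − b)))
logit = ln(0.1500/0.8500) = -1.7346
θ = b + logit/(a) = -1.4 + (-1.7346)/1.7000 = -2.4204

-2.420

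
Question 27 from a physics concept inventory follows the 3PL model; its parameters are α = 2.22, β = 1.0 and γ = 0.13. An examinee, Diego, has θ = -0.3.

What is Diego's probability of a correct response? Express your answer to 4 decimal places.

0.1760

P(θ) = γ + (1 − γ) · 1 / (1 + exp(−α(θ − β)))
Exponent: 2.22 × (-0.3 − 1.0) = -2.8860
1/(1 + e^{2.8860}) = 0.0528
P = 0.13 + 0.87 × 0.0528 = 0.1760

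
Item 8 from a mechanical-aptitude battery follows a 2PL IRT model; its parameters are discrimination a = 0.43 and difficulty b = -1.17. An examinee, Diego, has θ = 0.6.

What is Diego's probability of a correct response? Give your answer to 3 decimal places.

0.682

P(θ) = 1 / (1 + exp(−a(θ − b)))
Exponent: 0.43 × (0.6 − (-1.17)) = 0.7611
1/(1 + e^{-0.7611}) = 0.6816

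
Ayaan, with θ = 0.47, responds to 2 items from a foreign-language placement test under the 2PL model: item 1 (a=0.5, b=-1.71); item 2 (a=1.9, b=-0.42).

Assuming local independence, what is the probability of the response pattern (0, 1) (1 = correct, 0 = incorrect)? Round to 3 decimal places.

P(θ) = 1 / (1 + exp(−a(θ − b)))
P_1 = 1/(1+e^{-1.0900}) = 0.7484
P_2 = 1/(1+e^{-1.6910}) = 0.8444
L = (1−P_1) × P_2 = 0.2516 × 0.8444 = 0.21246

0.212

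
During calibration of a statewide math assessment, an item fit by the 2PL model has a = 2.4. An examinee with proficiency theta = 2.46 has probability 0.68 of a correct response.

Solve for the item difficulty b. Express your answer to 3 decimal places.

P(theta) = 1 / (1 + exp(−a(theta − b)))
logit(0.68) = ln(0.68/0.32) = 0.7538
b = theta − logit/(a) = 2.46 − 0.7538/2.4000 = 2.1459

2.146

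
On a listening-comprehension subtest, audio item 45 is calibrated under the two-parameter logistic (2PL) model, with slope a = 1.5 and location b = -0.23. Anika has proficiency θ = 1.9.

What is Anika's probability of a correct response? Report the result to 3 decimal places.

P(θ) = 1 / (1 + exp(−a(θ − b)))
Exponent: 1.5 × (1.9 − (-0.23)) = 3.1950
1/(1 + e^{-3.1950}) = 0.9606

0.961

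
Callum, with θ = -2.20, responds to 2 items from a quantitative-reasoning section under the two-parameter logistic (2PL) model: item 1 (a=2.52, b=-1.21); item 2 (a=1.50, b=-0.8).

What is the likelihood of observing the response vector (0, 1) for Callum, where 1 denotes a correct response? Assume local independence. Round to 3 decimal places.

0.101

P(θ) = 1 / (1 + exp(−a(θ − b)))
P_1 = 1/(1+e^{2.4948}) = 0.0762
P_2 = 1/(1+e^{2.1000}) = 0.1091
L = (1−P_1) × P_2 = 0.9238 × 0.1091 = 0.10078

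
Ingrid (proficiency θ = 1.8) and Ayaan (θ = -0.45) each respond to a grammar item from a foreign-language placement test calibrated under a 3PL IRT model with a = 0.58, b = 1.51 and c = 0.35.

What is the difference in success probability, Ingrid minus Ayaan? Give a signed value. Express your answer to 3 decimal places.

0.194

P(θ) = c + (1 − c) · 1 / (1 + exp(−a(θ − b)))
P(Ingrid) = 0.7023  [exponent 0.1682]
P(Ayaan) = 0.5079  [exponent -1.1368]
Difference = 0.7023 − 0.5079 = 0.1944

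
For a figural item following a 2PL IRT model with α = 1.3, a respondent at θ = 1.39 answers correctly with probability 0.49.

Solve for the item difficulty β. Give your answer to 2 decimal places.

1.42

P(θ) = 1 / (1 + exp(−α(θ − β)))
logit(0.49) = ln(0.49/0.51) = -0.0400
β = θ − logit/(α) = 1.39 − (-0.0400)/1.3000 = 1.4208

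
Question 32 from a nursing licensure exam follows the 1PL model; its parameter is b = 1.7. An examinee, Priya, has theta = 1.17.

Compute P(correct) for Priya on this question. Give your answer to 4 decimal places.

0.3705

P(theta) = 1 / (1 + exp(−(theta − b)))
Exponent: (1.17 − 1.7) = -0.5300
1/(1 + e^{0.5300}) = 0.3705
P = 0.3705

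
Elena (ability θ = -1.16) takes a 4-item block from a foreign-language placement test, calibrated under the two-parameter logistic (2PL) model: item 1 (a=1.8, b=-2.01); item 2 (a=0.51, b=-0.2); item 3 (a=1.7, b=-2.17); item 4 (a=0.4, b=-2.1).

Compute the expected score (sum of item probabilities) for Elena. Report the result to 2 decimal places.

P(θ) = 1 / (1 + exp(−a(θ − b)))
P_1 = 1/(1+e^{-1.5300}) = 0.8220
P_2 = 1/(1+e^{0.4896}) = 0.3800
P_3 = 1/(1+e^{-1.7170}) = 0.8477
P_4 = 1/(1+e^{-0.3760}) = 0.5929
E[score] = 0.8220 + 0.3800 + 0.8477 + 0.5929 = 2.6426

2.64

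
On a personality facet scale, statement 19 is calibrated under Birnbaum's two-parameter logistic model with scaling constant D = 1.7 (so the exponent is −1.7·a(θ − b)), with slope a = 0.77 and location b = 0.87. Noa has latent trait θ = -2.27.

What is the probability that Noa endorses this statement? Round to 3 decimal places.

0.016

P(θ) = 1 / (1 + exp(−D·a(θ − b)))
Exponent: 1.7 × 0.77 × (-2.27 − 0.87) = -4.1103
1/(1 + e^{4.1103}) = 0.0161
P = 0.0161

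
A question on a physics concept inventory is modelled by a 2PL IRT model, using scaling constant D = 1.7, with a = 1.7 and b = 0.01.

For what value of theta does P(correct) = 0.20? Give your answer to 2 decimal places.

P(theta) = 1 / (1 + exp(−D·a(theta − b)))
logit = ln(0.2000/0.8000) = -1.3863
theta = b + logit/(1.7·a) = 0.01 + (-1.3863)/2.8900 = -0.4697

-0.47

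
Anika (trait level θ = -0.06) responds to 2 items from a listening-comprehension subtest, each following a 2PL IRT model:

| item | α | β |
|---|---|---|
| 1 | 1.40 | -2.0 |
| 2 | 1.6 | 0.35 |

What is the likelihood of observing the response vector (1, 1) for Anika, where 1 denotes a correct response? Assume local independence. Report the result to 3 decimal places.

P(θ) = 1 / (1 + exp(−α(θ − β)))
P_1 = 1/(1+e^{-2.7160}) = 0.9380
P_2 = 1/(1+e^{0.6560}) = 0.3416
L = P_1 × P_2 = 0.9380 × 0.3416 = 0.32044

0.320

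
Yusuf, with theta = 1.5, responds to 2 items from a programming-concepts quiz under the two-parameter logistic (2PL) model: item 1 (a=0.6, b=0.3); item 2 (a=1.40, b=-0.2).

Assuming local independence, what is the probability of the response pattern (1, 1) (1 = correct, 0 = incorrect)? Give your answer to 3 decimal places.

0.616

P(theta) = 1 / (1 + exp(−a(theta − b)))
P_1 = 1/(1+e^{-0.7200}) = 0.6726
P_2 = 1/(1+e^{-2.3800}) = 0.9153
L = P_1 × P_2 = 0.6726 × 0.9153 = 0.61563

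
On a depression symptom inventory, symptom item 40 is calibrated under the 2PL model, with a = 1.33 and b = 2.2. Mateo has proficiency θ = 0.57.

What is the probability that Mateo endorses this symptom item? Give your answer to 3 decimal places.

P(θ) = 1 / (1 + exp(−a(θ − b)))
Exponent: 1.33 × (0.57 − 2.2) = -2.1679
1/(1 + e^{2.1679}) = 0.1027

0.103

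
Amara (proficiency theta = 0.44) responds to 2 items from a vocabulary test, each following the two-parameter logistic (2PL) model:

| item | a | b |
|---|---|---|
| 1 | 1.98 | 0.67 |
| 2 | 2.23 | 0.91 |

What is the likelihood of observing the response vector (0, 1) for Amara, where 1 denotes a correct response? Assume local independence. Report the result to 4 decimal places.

0.1588

P(theta) = 1 / (1 + exp(−a(theta − b)))
P_1 = 1/(1+e^{0.4554}) = 0.3881
P_2 = 1/(1+e^{1.0481}) = 0.2596
L = (1−P_1) × P_2 = 0.6119 × 0.2596 = 0.15885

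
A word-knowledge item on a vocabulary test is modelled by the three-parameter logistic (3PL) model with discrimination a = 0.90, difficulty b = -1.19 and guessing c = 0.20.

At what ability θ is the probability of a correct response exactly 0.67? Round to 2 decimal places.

P(θ) = c + (1 − c) · 1 / (1 + exp(−a(θ − b)))
Remove guessing floor: (0.67 − 0.20)/(1 − 0.20) = 0.5875
logit = ln(0.5875/0.4125) = 0.3536
θ = b + logit/(a) = -1.19 + 0.3536/0.9000 = -0.7971

-0.80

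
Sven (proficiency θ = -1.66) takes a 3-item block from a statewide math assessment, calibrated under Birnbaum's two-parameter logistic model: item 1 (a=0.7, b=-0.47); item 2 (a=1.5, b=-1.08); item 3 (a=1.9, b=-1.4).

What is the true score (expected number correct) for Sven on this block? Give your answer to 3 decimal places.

0.977

P(θ) = 1 / (1 + exp(−a(θ − b)))
P_1 = 1/(1+e^{0.8330}) = 0.3030
P_2 = 1/(1+e^{0.8700}) = 0.2953
P_3 = 1/(1+e^{0.4940}) = 0.3790
E[score] = 0.3030 + 0.2953 + 0.3790 = 0.9772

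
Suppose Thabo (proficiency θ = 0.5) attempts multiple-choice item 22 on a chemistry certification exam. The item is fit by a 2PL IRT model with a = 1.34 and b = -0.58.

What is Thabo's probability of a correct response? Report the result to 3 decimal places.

0.810

P(θ) = 1 / (1 + exp(−a(θ − b)))
Exponent: 1.34 × (0.5 − (-0.58)) = 1.4472
1/(1 + e^{-1.4472}) = 0.8096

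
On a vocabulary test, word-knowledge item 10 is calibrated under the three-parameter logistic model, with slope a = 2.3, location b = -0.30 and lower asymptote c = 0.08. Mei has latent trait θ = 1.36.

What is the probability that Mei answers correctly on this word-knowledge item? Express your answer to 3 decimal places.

P(θ) = c + (1 − c) · 1 / (1 + exp(−a(θ − b)))
Exponent: 2.3 × (1.36 − (-0.30)) = 3.8180
1/(1 + e^{-3.8180}) = 0.9785
P = 0.08 + 0.92 × 0.9785 = 0.9802

0.980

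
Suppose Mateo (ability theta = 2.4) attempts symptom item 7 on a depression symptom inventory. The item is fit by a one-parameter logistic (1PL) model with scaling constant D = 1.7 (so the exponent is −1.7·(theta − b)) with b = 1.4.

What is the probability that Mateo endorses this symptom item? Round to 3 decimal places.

P(theta) = 1 / (1 + exp(−D·(theta − b)))
Exponent: 1.7 × (2.4 − 1.4) = 1.7000
1/(1 + e^{-1.7000}) = 0.8455
P = 0.8455

0.846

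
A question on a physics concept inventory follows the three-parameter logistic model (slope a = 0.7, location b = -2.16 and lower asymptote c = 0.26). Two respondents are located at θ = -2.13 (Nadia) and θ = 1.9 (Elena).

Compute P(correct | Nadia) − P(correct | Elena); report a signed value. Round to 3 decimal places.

P(θ) = c + (1 − c) · 1 / (1 + exp(−a(θ − b)))
P(Nadia) = 0.6339  [exponent 0.0210]
P(Elena) = 0.9592  [exponent 2.8420]
Difference = 0.6339 − 0.9592 = -0.3253

-0.325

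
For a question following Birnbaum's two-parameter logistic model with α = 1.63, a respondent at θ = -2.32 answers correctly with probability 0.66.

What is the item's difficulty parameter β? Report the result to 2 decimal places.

P(θ) = 1 / (1 + exp(−α(θ − β)))
logit(0.66) = ln(0.66/0.34) = 0.6633
β = θ − logit/(α) = -2.32 − 0.6633/1.6300 = -2.7269

-2.73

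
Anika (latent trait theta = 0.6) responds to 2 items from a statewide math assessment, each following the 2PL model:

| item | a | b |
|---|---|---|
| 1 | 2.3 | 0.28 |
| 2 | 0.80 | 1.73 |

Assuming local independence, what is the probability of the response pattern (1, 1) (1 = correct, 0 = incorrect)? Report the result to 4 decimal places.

P(theta) = 1 / (1 + exp(−a(theta − b)))
P_1 = 1/(1+e^{-0.7360}) = 0.6761
P_2 = 1/(1+e^{0.9040}) = 0.2882
L = P_1 × P_2 = 0.6761 × 0.2882 = 0.19488

0.1949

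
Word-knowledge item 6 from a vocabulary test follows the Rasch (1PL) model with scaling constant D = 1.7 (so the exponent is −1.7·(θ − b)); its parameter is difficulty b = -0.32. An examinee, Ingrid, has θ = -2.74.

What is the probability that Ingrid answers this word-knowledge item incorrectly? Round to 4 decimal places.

0.9839

P(θ) = 1 / (1 + exp(−D·(θ − b)))
Exponent: 1.7 × (-2.74 − (-0.32)) = -4.1140
1/(1 + e^{4.1140}) = 0.0161
P = 0.0161
P(incorrect) = 1 − 0.0161 = 0.9839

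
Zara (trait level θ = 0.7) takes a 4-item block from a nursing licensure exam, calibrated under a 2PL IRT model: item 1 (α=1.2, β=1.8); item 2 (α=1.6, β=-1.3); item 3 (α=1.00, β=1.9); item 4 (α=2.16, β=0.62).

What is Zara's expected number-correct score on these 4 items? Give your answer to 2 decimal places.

1.95

P(θ) = 1 / (1 + exp(−α(θ − β)))
P_1 = 1/(1+e^{1.3200}) = 0.2108
P_2 = 1/(1+e^{-3.2000}) = 0.9608
P_3 = 1/(1+e^{1.2000}) = 0.2315
P_4 = 1/(1+e^{-0.1728}) = 0.5431
E[score] = 0.2108 + 0.9608 + 0.2315 + 0.5431 = 1.9462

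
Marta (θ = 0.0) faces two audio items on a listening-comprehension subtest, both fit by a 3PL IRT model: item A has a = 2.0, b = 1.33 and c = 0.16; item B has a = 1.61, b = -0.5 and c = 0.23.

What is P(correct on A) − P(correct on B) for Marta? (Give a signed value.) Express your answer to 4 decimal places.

P(θ) = c + (1 − c) · 1 / (1 + exp(−a(θ − b)))
P_A = 0.2149
P_B = 0.7621
P_A − P_B = -0.5472

-0.5472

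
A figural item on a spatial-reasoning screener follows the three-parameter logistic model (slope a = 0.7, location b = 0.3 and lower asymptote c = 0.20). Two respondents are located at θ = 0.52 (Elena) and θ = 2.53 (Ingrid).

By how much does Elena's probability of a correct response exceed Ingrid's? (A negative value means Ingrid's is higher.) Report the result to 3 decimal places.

-0.230

P(θ) = c + (1 − c) · 1 / (1 + exp(−a(θ − b)))
P(Elena) = 0.6307  [exponent 0.1540]
P(Ingrid) = 0.8612  [exponent 1.5610]
Difference = 0.6307 − 0.8612 = -0.2305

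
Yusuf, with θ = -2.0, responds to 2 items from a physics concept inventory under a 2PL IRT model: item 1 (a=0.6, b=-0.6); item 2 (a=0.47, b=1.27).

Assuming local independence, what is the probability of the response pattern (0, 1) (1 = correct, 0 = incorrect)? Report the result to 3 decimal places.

0.124

P(θ) = 1 / (1 + exp(−a(θ − b)))
P_1 = 1/(1+e^{0.8400}) = 0.3015
P_2 = 1/(1+e^{1.5369}) = 0.1770
L = (1−P_1) × P_2 = 0.6985 × 0.1770 = 0.12362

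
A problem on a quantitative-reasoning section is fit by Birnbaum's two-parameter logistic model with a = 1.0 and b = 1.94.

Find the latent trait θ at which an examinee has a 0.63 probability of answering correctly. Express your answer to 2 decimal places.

P(θ) = 1 / (1 + exp(−a(θ − b)))
logit = ln(0.6300/0.3700) = 0.5322
θ = b + logit/(a) = 1.94 + 0.5322/1.0000 = 2.4722

2.47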